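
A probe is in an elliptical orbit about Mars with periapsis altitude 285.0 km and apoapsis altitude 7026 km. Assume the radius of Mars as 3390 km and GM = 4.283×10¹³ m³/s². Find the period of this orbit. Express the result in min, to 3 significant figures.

T ≈ 299 min

r_p = 3390 + 285.0 = 3675.0 km = 3.6750×10⁶ m.
r_a = 3390 + 7026 = 10416 km = 1.0416×10⁷ m.
Semi-major axis a = (r_p + r_a)/2 = (3675.0 + 10416)/2 = 7045.5 km = 7.046×10⁶ m.
By Kepler's third law T = 2π√(a³/μ) = 2π × 2.858×10³ = 1.795×10⁴ s.
= 299.2 min.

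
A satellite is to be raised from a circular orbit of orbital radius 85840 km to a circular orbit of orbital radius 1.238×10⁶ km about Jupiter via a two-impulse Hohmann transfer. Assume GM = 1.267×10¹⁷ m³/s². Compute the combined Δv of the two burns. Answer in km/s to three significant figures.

Δv_total ≈ 20.6 km/s

r₁ = 85840 km = 8.584×10⁷ m.
r₂ = 1.238×10⁶ km = 1.238×10⁹ m.
Transfer ellipse a_t = (r₁ + r₂)/2 = 6.619×10⁸ m.
At r₁: circular v_c1 = √(μ/r₁) = 38420 m/s; transfer-perijove v_p = √[μ(2/r₁ − 1/a_t)] = 52540 m/s.
Δv₁ = v_p − v_c1 = 14120 m/s.
At r₂: circular v_c2 = √(μ/r₂) = 10120 m/s; transfer-apojove v_a = √[μ(2/r₂ − 1/a_t)] = 3643 m/s.
Δv₂ = v_c2 − v_a = 6473 m/s.
Total Δv = Δv₁ + Δv₂ = 20600 m/s = 20.60 km/s.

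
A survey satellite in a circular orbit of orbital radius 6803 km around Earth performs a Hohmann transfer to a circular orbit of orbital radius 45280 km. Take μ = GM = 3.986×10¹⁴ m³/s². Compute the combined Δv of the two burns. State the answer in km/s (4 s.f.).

r₁ = 6803 km = 6.803×10⁶ m.
r₂ = 45280 km = 4.528×10⁷ m.
Transfer ellipse a_t = (r₁ + r₂)/2 = 2.604×10⁷ m.
At r₁: circular v_c1 = √(μ/r₁) = 7655 m/s; transfer-perigee v_p = √[μ(2/r₁ − 1/a_t)] = 10090 m/s.
Δv₁ = v_p − v_c1 = 2439 m/s.
At r₂: circular v_c2 = √(μ/r₂) = 2967 m/s; transfer-apogee v_a = √[μ(2/r₂ − 1/a_t)] = 1516 m/s.
Δv₂ = v_c2 − v_a = 1451 m/s.
Total Δv = Δv₁ + Δv₂ = 3889 m/s = 3.889 km/s.

Δv_total ≈ 3.889 km/s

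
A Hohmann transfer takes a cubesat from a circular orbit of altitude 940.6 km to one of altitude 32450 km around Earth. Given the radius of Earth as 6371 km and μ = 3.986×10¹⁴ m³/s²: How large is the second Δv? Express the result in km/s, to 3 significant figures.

Δv ≈ 1.40 km/s

r₁ = 6371 + 940.6 = 7311.6 km = 7.3116×10⁶ m.
r₂ = 6371 + 32450 = 38821 km = 3.8821×10⁷ m.
Transfer ellipse a_t = (r₁ + r₂)/2 = 2.307×10⁷ m.
At r₁: circular v_c1 = √(μ/r₁) = 7384 m/s; transfer-perigee v_p = √[μ(2/r₁ − 1/a_t)] = 9579 m/s.
At r₂: circular v_c2 = √(μ/r₂) = 3204 m/s; transfer-apogee v_a = √[μ(2/r₂ − 1/a_t)] = 1804 m/s.
Δv₂ = v_c2 − v_a = 1400 m/s.
= 1.400 km/s.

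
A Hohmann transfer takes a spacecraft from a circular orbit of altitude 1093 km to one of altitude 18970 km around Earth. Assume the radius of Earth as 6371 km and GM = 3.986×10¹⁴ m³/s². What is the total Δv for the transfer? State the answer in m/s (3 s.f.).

r₁ = 6371 + 1093 = 7464.0 km = 7.4640×10⁶ m.
r₂ = 6371 + 18970 = 25341 km = 2.5341×10⁷ m.
Transfer ellipse a_t = (r₁ + r₂)/2 = 1.640×10⁷ m.
At r₁: circular v_c1 = √(μ/r₁) = 7308 m/s; transfer-perigee v_p = √[μ(2/r₁ − 1/a_t)] = 9083 m/s.
Δv₁ = v_p − v_c1 = 1775 m/s.
At r₂: circular v_c2 = √(μ/r₂) = 3966 m/s; transfer-apogee v_a = √[μ(2/r₂ − 1/a_t)] = 2675 m/s.
Δv₂ = v_c2 − v_a = 1291 m/s.
Total Δv = Δv₁ + Δv₂ = 3066 m/s.

Δv_total ≈ 3070 m/s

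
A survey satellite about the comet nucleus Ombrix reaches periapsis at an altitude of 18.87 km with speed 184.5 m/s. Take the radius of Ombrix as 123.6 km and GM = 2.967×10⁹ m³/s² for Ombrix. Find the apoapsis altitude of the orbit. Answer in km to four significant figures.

apoapsis altitude ≈ 513.6 km

r_p = 123.6 + 18.87 = 142.47 km = 1.425×10⁵ m.
Specific energy ε = v²/2 − μ/r = -3.805×10³ J/kg, so a = −μ/(2ε) = 3.898×10⁵ m.
The apsides satisfy r_p + r_a = 2a, so the apoapsis radius is 2a − r_p = 6.372×10⁵ m = 637.23 km.
Apoapsis altitude = 637.23 − 123.6 = 513.63 km.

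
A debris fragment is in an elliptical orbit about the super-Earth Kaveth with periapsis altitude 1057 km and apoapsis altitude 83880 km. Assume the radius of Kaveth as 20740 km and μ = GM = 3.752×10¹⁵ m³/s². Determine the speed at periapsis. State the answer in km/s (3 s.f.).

r_p = 20740 + 1057 = 21797 km = 2.1797×10⁷ m.
r_a = 20740 + 83880 = 104620 km = 1.0462×10⁸ m.
Semi-major axis a = (r_p + r_a)/2 = 63208 km = 6.321×10⁷ m.
Vis-viva: v² = μ(2/r − 1/a) = 3.752×10¹⁵ × (9.176×10⁻⁸ − 1.582×10⁻⁸) = 2.849×10⁸ m²/s².
v = 16880 m/s = 16.88 km/s.

v ≈ 16.9 km/s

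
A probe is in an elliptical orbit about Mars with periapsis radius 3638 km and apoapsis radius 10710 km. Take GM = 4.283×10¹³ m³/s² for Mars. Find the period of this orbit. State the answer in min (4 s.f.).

T ≈ 307.5 min

Semi-major axis a = (r_p + r_a)/2 = (3638.0 + 10710)/2 = 7174.0 km = 7.174×10⁶ m.
By Kepler's third law T = 2π√(a³/μ) = 2π × 2.936×10³ = 1.845×10⁴ s.
= 307.5 min.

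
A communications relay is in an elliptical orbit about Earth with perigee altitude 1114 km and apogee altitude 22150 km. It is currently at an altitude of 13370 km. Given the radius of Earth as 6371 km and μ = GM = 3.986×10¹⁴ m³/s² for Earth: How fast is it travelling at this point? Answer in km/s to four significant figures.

r_p = 6371 + 1114 = 7485.0 km = 7.4850×10⁶ m.
r_a = 6371 + 22150 = 28521 km = 2.8521×10⁷ m.
r = 6371 + 13370 = 19741 km = 1.974×10⁷ m.
Semi-major axis a = (r_p + r_a)/2 = 18003 km = 1.800×10⁷ m.
Vis-viva: v² = μ(2/r − 1/a) = 3.986×10¹⁴ × (1.013×10⁻⁷ − 5.555×10⁻⁸) = 1.824×10⁷ m²/s².
v = 4271 m/s = 4.271 km/s.

v ≈ 4.271 km/s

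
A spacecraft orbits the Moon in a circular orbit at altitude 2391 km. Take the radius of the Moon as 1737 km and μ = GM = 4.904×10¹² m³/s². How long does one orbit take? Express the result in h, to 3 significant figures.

r = 1737 + 2391 = 4128.0 km = 4.1280×10⁶ m.
Kepler's third law: T = 2π√(r³/μ) = 2π√((4.128×10⁶)³ / 4.904×10¹²).
r³/μ = 1.434×10⁷ s², so T = 2π × 3.787×10³ = 2.380×10⁴ s.
Converting: 2.380×10⁴ s ÷ 3600 = 6.610 h.

T ≈ 6.61 h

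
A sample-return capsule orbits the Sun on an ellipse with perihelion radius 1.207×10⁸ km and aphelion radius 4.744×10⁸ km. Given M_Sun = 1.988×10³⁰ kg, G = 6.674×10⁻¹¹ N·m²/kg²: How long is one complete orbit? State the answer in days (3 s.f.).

T ≈ 1020 days

μ = GM = 6.674×10⁻¹¹ × 1.988×10³⁰ = 1.327×10²⁰ m³/s².
Semi-major axis a = (r_p + r_a)/2 = (1.2070×10⁸ + 4.7440×10⁸)/2 = 2.9755×10⁸ km = 2.976×10¹¹ m.
By Kepler's third law T = 2π√(a³/μ) = 2π × 1.409×10⁷ = 8.854×10⁷ s.
= 1025 days.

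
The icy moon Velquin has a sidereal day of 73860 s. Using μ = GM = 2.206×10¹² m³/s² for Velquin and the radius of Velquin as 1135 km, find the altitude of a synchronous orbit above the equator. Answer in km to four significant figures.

A synchronous orbit has period T, so by Kepler's third law a = (μT²/4π²)^(1/3).
μT²/4π² = 2.206×10¹² × (7.386×10⁴)² / 39.48 = 3.048×10²⁰ m³.
a = 6.730×10⁶ m = 6730.1 km.
Altitude h = a − R = 6730.1 − 1135 = 5595.1 km.

h_sync ≈ 5595 km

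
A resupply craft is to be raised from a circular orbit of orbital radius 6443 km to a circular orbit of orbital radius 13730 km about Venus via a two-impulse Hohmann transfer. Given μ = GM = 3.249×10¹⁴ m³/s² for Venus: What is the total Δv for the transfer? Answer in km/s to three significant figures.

Δv_total ≈ 2.16 km/s

r₁ = 6443 km = 6.443×10⁶ m.
r₂ = 13730 km = 1.373×10⁷ m.
Transfer ellipse a_t = (r₁ + r₂)/2 = 1.009×10⁷ m.
At r₁: circular v_c1 = √(μ/r₁) = 7101 m/s; transfer-periapsis v_p = √[μ(2/r₁ − 1/a_t)] = 8285 m/s.
Δv₁ = v_p − v_c1 = 1184 m/s.
At r₂: circular v_c2 = √(μ/r₂) = 4865 m/s; transfer-apoapsis v_a = √[μ(2/r₂ − 1/a_t)] = 3888 m/s.
Δv₂ = v_c2 − v_a = 976.6 m/s.
Total Δv = Δv₁ + Δv₂ = 2161 m/s = 2.161 km/s.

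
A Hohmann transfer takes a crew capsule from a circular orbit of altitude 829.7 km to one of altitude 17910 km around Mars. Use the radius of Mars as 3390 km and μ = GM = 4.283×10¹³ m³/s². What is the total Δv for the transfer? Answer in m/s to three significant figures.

Δv_total ≈ 1530 m/s

r₁ = 3390 + 829.7 = 4219.7 km = 4.2197×10⁶ m.
r₂ = 3390 + 17910 = 21300 km = 2.1300×10⁷ m.
Transfer ellipse a_t = (r₁ + r₂)/2 = 1.276×10⁷ m.
At r₁: circular v_c1 = √(μ/r₁) = 3186 m/s; transfer-periapsis v_p = √[μ(2/r₁ − 1/a_t)] = 4116 m/s.
Δv₁ = v_p − v_c1 = 930.3 m/s.
At r₂: circular v_c2 = √(μ/r₂) = 1418 m/s; transfer-apoapsis v_a = √[μ(2/r₂ − 1/a_t)] = 815.5 m/s.
Δv₂ = v_c2 − v_a = 602.6 m/s.
Total Δv = Δv₁ + Δv₂ = 1533 m/s.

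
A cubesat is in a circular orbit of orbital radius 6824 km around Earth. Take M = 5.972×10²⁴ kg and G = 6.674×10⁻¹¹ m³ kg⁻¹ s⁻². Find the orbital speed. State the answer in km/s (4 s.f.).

v ≈ 7.642 km/s

μ = GM = 6.674×10⁻¹¹ × 5.972×10²⁴ = 3.986×10¹⁴ m³/s².
r = 6824 km = 6.824×10⁶ m.
For a circular orbit v = √(μ/r) = √(3.986×10¹⁴ / 6.824×10⁶) = √(5.841×10⁷) = 7642 m/s.
That is 7.642 km/s.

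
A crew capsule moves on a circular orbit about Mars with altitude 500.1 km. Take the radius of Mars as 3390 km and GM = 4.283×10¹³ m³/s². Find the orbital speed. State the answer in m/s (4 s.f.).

v ≈ 3318 m/s

r = 3390 + 500.1 = 3890.1 km = 3.8901×10⁶ m.
For a circular orbit v = √(μ/r) = √(4.283×10¹³ / 3.890×10⁶) = √(1.101×10⁷) = 3318 m/s.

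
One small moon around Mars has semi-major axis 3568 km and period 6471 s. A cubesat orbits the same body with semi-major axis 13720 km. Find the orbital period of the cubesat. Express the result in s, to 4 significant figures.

T₂ ≈ 48790 s

Kepler's third law: T² ∝ a³, so T₂ = T₁ (a₂/a₁)^(3/2).
a₂/a₁ = 3.845, (a₂/a₁)^(3/2) = 7.540.
T₂ = 6471 × 7.540 = 48790 s.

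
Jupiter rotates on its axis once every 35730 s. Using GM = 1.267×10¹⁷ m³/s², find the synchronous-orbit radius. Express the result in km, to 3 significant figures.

r_sync ≈ 1.60×10⁵ km

A synchronous orbit has period T, so by Kepler's third law a = (μT²/4π²)^(1/3).
μT²/4π² = 1.267×10¹⁷ × (3.573×10⁴)² / 39.48 = 4.097×10²⁴ m³.
a = 1.600×10⁸ m = 1.6002×10⁵ km.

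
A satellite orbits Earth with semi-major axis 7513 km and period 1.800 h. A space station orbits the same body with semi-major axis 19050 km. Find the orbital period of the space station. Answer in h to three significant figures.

T₂ ≈ 7.27 h

Kepler's third law: T² ∝ a³, so T₂ = T₁ (a₂/a₁)^(3/2).
a₂/a₁ = 2.536, (a₂/a₁)^(3/2) = 4.038.
T₂ = 1.800 × 4.038 = 7.268 h.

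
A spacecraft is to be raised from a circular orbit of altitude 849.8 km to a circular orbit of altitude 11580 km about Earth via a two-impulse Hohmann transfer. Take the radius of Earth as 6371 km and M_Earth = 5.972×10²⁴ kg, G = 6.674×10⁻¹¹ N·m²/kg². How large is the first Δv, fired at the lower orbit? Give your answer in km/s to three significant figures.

Δv ≈ 1.44 km/s

μ = GM = 6.674×10⁻¹¹ × 5.972×10²⁴ = 3.986×10¹⁴ m³/s².
r₁ = 6371 + 849.8 = 7220.8 km = 7.2208×10⁶ m.
r₂ = 6371 + 11580 = 17951 km = 1.7951×10⁷ m.
Transfer ellipse a_t = (r₁ + r₂)/2 = 1.259×10⁷ m.
At r₁: circular v_c1 = √(μ/r₁) = 7430 m/s; transfer-perigee v_p = √[μ(2/r₁ − 1/a_t)] = 8873 m/s.
Δv₁ = v_p − v_c1 = 1443 m/s.
= 1.443 km/s.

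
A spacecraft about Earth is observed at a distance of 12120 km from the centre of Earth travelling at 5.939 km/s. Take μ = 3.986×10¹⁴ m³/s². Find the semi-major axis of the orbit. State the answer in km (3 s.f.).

r = 1.212×10⁷ m.
Vis-viva rearranged: 1/a = 2/r − v²/μ = 1.650×10⁻⁷ − 8.849×10⁻⁸ = 7.653×10⁻⁸ m⁻¹.
a = 1.307×10⁷ m = 13067 km.

a ≈ 13100 km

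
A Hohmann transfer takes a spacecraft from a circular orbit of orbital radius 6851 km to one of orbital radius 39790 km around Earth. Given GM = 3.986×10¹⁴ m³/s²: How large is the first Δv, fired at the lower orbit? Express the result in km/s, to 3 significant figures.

Δv ≈ 2.34 km/s

r₁ = 6851 km = 6.851×10⁶ m.
r₂ = 39790 km = 3.979×10⁷ m.
Transfer ellipse a_t = (r₁ + r₂)/2 = 2.332×10⁷ m.
At r₁: circular v_c1 = √(μ/r₁) = 7628 m/s; transfer-perigee v_p = √[μ(2/r₁ − 1/a_t)] = 9963 m/s.
Δv₁ = v_p − v_c1 = 2336 m/s.
= 2.336 km/s.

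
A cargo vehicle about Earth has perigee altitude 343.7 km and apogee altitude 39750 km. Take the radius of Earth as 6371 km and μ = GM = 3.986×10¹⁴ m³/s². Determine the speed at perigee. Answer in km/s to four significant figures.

v ≈ 10.18 km/s

r_p = 6371 + 343.7 = 6714.7 km = 6.7147×10⁶ m.
r_a = 6371 + 39750 = 46121 km = 4.6121×10⁷ m.
Semi-major axis a = (r_p + r_a)/2 = 26418 km = 2.642×10⁷ m.
Vis-viva: v² = μ(2/r − 1/a) = 3.986×10¹⁴ × (2.979×10⁻⁷ − 3.785×10⁻⁸) = 1.036×10⁸ m²/s².
v = 10180 m/s = 10.18 km/s.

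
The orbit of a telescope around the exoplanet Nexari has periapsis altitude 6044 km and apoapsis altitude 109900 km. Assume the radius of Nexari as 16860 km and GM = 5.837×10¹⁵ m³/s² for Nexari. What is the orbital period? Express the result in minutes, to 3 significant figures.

r_p = 16860 + 6044 = 22904 km = 2.2904×10⁷ m.
r_a = 16860 + 109900 = 126760 km = 1.2676×10⁸ m.
Semi-major axis a = (r_p + r_a)/2 = (22904 + 1.2676×10⁵)/2 = 74832 km = 7.483×10⁷ m.
By Kepler's third law T = 2π√(a³/μ) = 2π × 8.473×10³ = 5.324×10⁴ s.
= 887.3 minutes.

T ≈ 887 minutes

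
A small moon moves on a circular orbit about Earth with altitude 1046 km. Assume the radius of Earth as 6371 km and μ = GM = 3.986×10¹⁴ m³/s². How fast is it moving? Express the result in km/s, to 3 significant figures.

v ≈ 7.33 km/s

r = 6371 + 1046 = 7417.0 km = 7.4170×10⁶ m.
For a circular orbit v = √(μ/r) = √(3.986×10¹⁴ / 7.417×10⁶) = √(5.374×10⁷) = 7331 m/s.
That is 7.331 km/s.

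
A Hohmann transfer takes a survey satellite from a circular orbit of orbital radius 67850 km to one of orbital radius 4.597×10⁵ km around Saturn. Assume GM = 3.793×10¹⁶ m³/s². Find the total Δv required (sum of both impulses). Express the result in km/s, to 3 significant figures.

Δv_total ≈ 12.0 km/s

r₁ = 67850 km = 6.785×10⁷ m.
r₂ = 4.597×10⁵ km = 4.597×10⁸ m.
Transfer ellipse a_t = (r₁ + r₂)/2 = 2.638×10⁸ m.
At r₁: circular v_c1 = √(μ/r₁) = 23640 m/s; transfer-perikrone v_p = √[μ(2/r₁ − 1/a_t)] = 31210 m/s.
Δv₁ = v_p − v_c1 = 7569 m/s.
At r₂: circular v_c2 = √(μ/r₂) = 9084 m/s; transfer-apokrone v_a = √[μ(2/r₂ − 1/a_t)] = 4607 m/s.
Δv₂ = v_c2 − v_a = 4477 m/s.
Total Δv = Δv₁ + Δv₂ = 12050 m/s = 12.05 km/s.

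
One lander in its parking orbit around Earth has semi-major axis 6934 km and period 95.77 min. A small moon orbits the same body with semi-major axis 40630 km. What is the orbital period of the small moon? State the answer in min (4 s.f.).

Kepler's third law: T² ∝ a³, so T₂ = T₁ (a₂/a₁)^(3/2).
a₂/a₁ = 5.860, (a₂/a₁)^(3/2) = 14.18.
T₂ = 95.77 × 14.18 = 1358 min.

T₂ ≈ 1358 min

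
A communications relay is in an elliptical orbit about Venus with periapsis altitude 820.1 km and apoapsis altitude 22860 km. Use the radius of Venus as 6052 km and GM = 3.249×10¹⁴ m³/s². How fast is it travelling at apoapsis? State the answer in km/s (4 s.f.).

r_p = 6052 + 820.1 = 6872.1 km = 6.8721×10⁶ m.
r_a = 6052 + 22860 = 28912 km = 2.8912×10⁷ m.
Semi-major axis a = (r_p + r_a)/2 = 17892 km = 1.789×10⁷ m.
Vis-viva: v² = μ(2/r − 1/a) = 3.249×10¹⁴ × (6.918×10⁻⁸ − 5.589×10⁻⁸) = 4.316×10⁶ m²/s².
v = 2078 m/s = 2.078 km/s.

v ≈ 2.078 km/s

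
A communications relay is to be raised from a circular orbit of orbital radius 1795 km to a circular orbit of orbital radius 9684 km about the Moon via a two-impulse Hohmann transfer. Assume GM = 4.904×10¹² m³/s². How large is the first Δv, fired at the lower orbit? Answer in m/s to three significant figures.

r₁ = 1795 km = 1.795×10⁶ m.
r₂ = 9684 km = 9.684×10⁶ m.
Transfer ellipse a_t = (r₁ + r₂)/2 = 5.740×10⁶ m.
At r₁: circular v_c1 = √(μ/r₁) = 1653 m/s; transfer-perilune v_p = √[μ(2/r₁ − 1/a_t)] = 2147 m/s.
Δv₁ = v_p − v_c1 = 494.1 m/s.

Δv ≈ 494 m/s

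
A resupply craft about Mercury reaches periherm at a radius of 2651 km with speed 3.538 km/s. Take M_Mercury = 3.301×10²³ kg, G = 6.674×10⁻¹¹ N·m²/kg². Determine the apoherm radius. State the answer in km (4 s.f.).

apoherm radius ≈ 8087 km

μ = GM = 6.674×10⁻¹¹ × 3.301×10²³ = 2.203×10¹³ m³/s².
r_p = 2.651×10⁶ m.
Specific energy ε = v²/2 − μ/r = -2.052×10⁶ J/kg, so a = −μ/(2ε) = 5.369×10⁶ m.
The apsides satisfy r_p + r_a = 2a, so the apoherm radius is 2a − r_p = 8.087×10⁶ m = 8087.0 km.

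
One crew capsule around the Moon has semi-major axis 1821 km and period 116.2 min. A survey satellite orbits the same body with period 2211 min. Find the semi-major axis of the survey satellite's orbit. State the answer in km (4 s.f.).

Kepler's third law: a³ ∝ T², so a₂ = a₁ (T₂/T₁)^(2/3).
T₂/T₁ = 19.03, (T₂/T₁)^(2/3) = 7.127.
a₂ = 1821 × 7.127 = 12980 km.

a₂ ≈ 12980 km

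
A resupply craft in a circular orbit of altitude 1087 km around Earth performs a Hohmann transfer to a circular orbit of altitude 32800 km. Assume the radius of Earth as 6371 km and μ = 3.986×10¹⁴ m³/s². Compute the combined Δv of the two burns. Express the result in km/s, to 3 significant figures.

Δv_total ≈ 3.55 km/s

r₁ = 6371 + 1087 = 7458.0 km = 7.4580×10⁶ m.
r₂ = 6371 + 32800 = 39171 km = 3.9171×10⁷ m.
Transfer ellipse a_t = (r₁ + r₂)/2 = 2.331×10⁷ m.
At r₁: circular v_c1 = √(μ/r₁) = 7311 m/s; transfer-perigee v_p = √[μ(2/r₁ − 1/a_t)] = 9476 m/s.
Δv₁ = v_p − v_c1 = 2165 m/s.
At r₂: circular v_c2 = √(μ/r₂) = 3190 m/s; transfer-apogee v_a = √[μ(2/r₂ − 1/a_t)] = 1804 m/s.
Δv₂ = v_c2 − v_a = 1386 m/s.
Total Δv = Δv₁ + Δv₂ = 3551 m/s = 3.551 km/s.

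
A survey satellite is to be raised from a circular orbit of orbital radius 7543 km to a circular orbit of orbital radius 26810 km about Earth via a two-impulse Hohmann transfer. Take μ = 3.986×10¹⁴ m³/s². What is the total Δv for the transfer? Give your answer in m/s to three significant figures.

r₁ = 7543 km = 7.543×10⁶ m.
r₂ = 26810 km = 2.681×10⁷ m.
Transfer ellipse a_t = (r₁ + r₂)/2 = 1.718×10⁷ m.
At r₁: circular v_c1 = √(μ/r₁) = 7269 m/s; transfer-perigee v_p = √[μ(2/r₁ − 1/a_t)] = 9082 m/s.
Δv₁ = v_p − v_c1 = 1813 m/s.
At r₂: circular v_c2 = √(μ/r₂) = 3856 m/s; transfer-apogee v_a = √[μ(2/r₂ − 1/a_t)] = 2555 m/s.
Δv₂ = v_c2 − v_a = 1301 m/s.
Total Δv = Δv₁ + Δv₂ = 3113 m/s.

Δv_total ≈ 3110 m/s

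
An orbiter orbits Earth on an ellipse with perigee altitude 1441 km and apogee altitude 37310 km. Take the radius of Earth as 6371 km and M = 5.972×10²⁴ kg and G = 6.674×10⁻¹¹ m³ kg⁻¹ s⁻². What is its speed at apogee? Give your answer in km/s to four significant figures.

v ≈ 1.664 km/s

μ = GM = 6.674×10⁻¹¹ × 5.972×10²⁴ = 3.986×10¹⁴ m³/s².
r_p = 6371 + 1441 = 7812.0 km = 7.8120×10⁶ m.
r_a = 6371 + 37310 = 43681 km = 4.3681×10⁷ m.
Semi-major axis a = (r_p + r_a)/2 = 25746 km = 2.575×10⁷ m.
Vis-viva: v² = μ(2/r − 1/a) = 3.986×10¹⁴ × (4.579×10⁻⁸ − 3.884×10⁻⁸) = 2.769×10⁶ m²/s².
v = 1664 m/s = 1.664 km/s.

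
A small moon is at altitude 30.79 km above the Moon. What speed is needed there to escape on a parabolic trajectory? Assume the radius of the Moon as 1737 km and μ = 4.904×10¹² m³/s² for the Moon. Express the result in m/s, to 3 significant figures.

r = 1737 + 30.79 = 1767.8 km = 1.7678×10⁶ m.
Escape speed v_esc = √(2μ/r) = √(2 × 4.904×10¹² / 1.768×10⁶) = √(5.548×10⁶) = 2355 m/s.

v_esc ≈ 2360 m/s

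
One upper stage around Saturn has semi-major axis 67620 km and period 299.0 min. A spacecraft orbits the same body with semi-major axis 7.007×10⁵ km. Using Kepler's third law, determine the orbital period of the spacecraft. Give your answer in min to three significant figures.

T₂ ≈ 9970 min

Kepler's third law: T² ∝ a³, so T₂ = T₁ (a₂/a₁)^(3/2).
a₂/a₁ = 10.36, (a₂/a₁)^(3/2) = 33.36.
T₂ = 299.0 × 33.36 = 9974 min.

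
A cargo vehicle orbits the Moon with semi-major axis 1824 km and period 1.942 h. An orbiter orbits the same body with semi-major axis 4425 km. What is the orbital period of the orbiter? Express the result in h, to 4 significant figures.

Kepler's third law: T² ∝ a³, so T₂ = T₁ (a₂/a₁)^(3/2).
a₂/a₁ = 2.426, (a₂/a₁)^(3/2) = 3.779.
T₂ = 1.942 × 3.779 = 7.338 h.

T₂ ≈ 7.338 h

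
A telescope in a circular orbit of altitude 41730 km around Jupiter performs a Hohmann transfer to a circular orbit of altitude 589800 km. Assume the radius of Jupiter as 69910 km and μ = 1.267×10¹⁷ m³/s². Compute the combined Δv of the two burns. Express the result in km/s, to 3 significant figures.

r₁ = 69910 + 41730 = 111640 km = 1.1164×10⁸ m.
r₂ = 69910 + 589800 = 659710 km = 6.5971×10⁸ m.
Transfer ellipse a_t = (r₁ + r₂)/2 = 3.857×10⁸ m.
At r₁: circular v_c1 = √(μ/r₁) = 33690 m/s; transfer-perijove v_p = √[μ(2/r₁ − 1/a_t)] = 44060 m/s.
Δv₁ = v_p − v_c1 = 10370 m/s.
At r₂: circular v_c2 = √(μ/r₂) = 13860 m/s; transfer-apojove v_a = √[μ(2/r₂ − 1/a_t)] = 7456 m/s.
Δv₂ = v_c2 − v_a = 6402 m/s.
Total Δv = Δv₁ + Δv₂ = 16770 m/s = 16.77 km/s.

Δv_total ≈ 16.8 km/s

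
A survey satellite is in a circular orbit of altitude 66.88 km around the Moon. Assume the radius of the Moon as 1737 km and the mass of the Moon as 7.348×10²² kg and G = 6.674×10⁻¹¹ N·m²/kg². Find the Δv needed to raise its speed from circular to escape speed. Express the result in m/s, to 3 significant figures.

Δv ≈ 683 m/s

μ = GM = 6.674×10⁻¹¹ × 7.348×10²² = 4.904×10¹² m³/s².
r = 1737 + 66.88 = 1803.9 km = 1.8039×10⁶ m.
Circular speed v_c = √(μ/r) = 1649 m/s.
Escape speed v_esc = √(2μ/r) = √2 × v_c = 2332 m/s.
Δv = v_esc − v_c = 683.0 m/s.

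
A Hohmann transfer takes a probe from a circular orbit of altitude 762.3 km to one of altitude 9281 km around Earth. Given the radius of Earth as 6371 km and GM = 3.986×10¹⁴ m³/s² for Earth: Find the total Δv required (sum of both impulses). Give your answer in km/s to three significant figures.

r₁ = 6371 + 762.3 = 7133.3 km = 7.1333×10⁶ m.
r₂ = 6371 + 9281 = 15652 km = 1.5652×10⁷ m.
Transfer ellipse a_t = (r₁ + r₂)/2 = 1.139×10⁷ m.
At r₁: circular v_c1 = √(μ/r₁) = 7475 m/s; transfer-perigee v_p = √[μ(2/r₁ − 1/a_t)] = 8762 m/s.
Δv₁ = v_p − v_c1 = 1287 m/s.
At r₂: circular v_c2 = √(μ/r₂) = 5046 m/s; transfer-apogee v_a = √[μ(2/r₂ − 1/a_t)] = 3993 m/s.
Δv₂ = v_c2 − v_a = 1053 m/s.
Total Δv = Δv₁ + Δv₂ = 2340 m/s = 2.340 km/s.

Δv_total ≈ 2.34 km/s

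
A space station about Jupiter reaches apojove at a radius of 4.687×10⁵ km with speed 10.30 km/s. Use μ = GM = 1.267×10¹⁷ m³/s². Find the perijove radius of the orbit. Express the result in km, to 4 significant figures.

perijove radius ≈ 1.144×10⁵ km

r_a = 4.687×10⁸ m.
Specific energy ε = v²/2 − μ/r = -2.173×10⁸ J/kg, so a = −μ/(2ε) = 2.916×10⁸ m.
The apsides satisfy r_p + r_a = 2a, so the perijove radius is 2a − r_a = 1.144×10⁸ m = 1.1443×10⁵ km.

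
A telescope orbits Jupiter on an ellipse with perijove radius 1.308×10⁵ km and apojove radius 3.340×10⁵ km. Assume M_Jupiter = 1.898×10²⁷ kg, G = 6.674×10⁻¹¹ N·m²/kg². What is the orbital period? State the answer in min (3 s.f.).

μ = GM = 6.674×10⁻¹¹ × 1.898×10²⁷ = 1.267×10¹⁷ m³/s².
Semi-major axis a = (r_p + r_a)/2 = (1.3080×10⁵ + 3.3400×10⁵)/2 = 2.3240×10⁵ km = 2.324×10⁸ m.
By Kepler's third law T = 2π√(a³/μ) = 2π × 9.954×10³ = 6.255×10⁴ s.
= 1042 min.

T ≈ 1040 min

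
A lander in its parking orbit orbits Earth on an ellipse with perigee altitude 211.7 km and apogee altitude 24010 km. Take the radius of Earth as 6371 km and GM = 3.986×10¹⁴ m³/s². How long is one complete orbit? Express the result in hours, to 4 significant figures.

r_p = 6371 + 211.7 = 6582.7 km = 6.5827×10⁶ m.
r_a = 6371 + 24010 = 30381 km = 3.0381×10⁷ m.
Semi-major axis a = (r_p + r_a)/2 = (6582.7 + 30381)/2 = 18482 km = 1.848×10⁷ m.
By Kepler's third law T = 2π√(a³/μ) = 2π × 3.980×10³ = 2.501×10⁴ s.
= 6.946 hours.

T ≈ 6.946 hours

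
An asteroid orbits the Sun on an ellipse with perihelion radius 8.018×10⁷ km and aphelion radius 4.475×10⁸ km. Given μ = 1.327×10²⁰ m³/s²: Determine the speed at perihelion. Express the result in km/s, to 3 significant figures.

v ≈ 53.0 km/s

Semi-major axis a = (r_p + r_a)/2 = 2.6384×10⁸ km = 2.638×10¹¹ m.
Vis-viva: v² = μ(2/r − 1/a) = 1.327×10²⁰ × (2.494×10⁻¹¹ − 3.790×10⁻¹²) = 2.807×10⁹ m²/s².
v = 52980 m/s = 52.98 km/s.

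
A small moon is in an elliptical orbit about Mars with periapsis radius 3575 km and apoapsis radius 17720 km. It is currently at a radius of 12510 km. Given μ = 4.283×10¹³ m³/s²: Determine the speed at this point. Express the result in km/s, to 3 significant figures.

v ≈ 1.68 km/s

Semi-major axis a = (r_p + r_a)/2 = 10648 km = 1.065×10⁷ m.
Vis-viva: v² = μ(2/r − 1/a) = 4.283×10¹³ × (1.599×10⁻⁷ − 9.392×10⁻⁸) = 2.825×10⁶ m²/s².
v = 1681 m/s = 1.681 km/s.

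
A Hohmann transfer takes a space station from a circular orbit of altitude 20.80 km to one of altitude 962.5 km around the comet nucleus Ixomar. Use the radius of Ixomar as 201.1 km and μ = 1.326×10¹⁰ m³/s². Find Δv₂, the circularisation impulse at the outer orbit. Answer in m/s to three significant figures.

r₁ = 201.1 + 20.80 = 221.90 km = 2.2190×10⁵ m.
r₂ = 201.1 + 962.5 = 1163.6 km = 1.1636×10⁶ m.
Transfer ellipse a_t = (r₁ + r₂)/2 = 6.928×10⁵ m.
At r₁: circular v_c1 = √(μ/r₁) = 244.5 m/s; transfer-periapsis v_p = √[μ(2/r₁ − 1/a_t)] = 316.8 m/s.
At r₂: circular v_c2 = √(μ/r₂) = 106.8 m/s; transfer-apoapsis v_a = √[μ(2/r₂ − 1/a_t)] = 60.42 m/s.
Δv₂ = v_c2 − v_a = 46.33 m/s.

Δv ≈ 46.3 m/s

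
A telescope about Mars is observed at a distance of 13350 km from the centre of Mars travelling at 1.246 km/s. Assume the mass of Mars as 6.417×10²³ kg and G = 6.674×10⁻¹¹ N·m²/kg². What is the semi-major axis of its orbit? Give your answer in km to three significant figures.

μ = GM = 6.674×10⁻¹¹ × 6.417×10²³ = 4.283×10¹³ m³/s².
r = 1.335×10⁷ m.
Specific orbital energy ε = v²/2 − μ/r = (1246)²/2 − 4.283×10¹³/1.335×10⁷ = -2.432×10⁶ J/kg.
Since ε = −μ/(2a), a = −μ/(2ε) = 8.806×10⁶ m = 8805.8 km.

a ≈ 8810 km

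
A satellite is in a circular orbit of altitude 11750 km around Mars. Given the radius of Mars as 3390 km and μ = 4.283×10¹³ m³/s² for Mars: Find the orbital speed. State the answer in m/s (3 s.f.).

r = 3390 + 11750 = 15140 km = 1.5140×10⁷ m.
For a circular orbit v = √(μ/r) = √(4.283×10¹³ / 1.514×10⁷) = √(2.829×10⁶) = 1682 m/s.

v ≈ 1680 m/s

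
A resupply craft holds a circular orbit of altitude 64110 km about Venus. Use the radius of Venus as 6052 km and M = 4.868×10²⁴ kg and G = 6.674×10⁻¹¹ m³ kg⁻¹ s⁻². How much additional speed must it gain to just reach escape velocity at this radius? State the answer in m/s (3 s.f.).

Δv ≈ 891 m/s

μ = GM = 6.674×10⁻¹¹ × 4.868×10²⁴ = 3.249×10¹⁴ m³/s².
r = 6052 + 64110 = 70162 km = 7.0162×10⁷ m.
Circular speed v_c = √(μ/r) = 2152 m/s.
Escape speed v_esc = √(2μ/r) = √2 × v_c = 3043 m/s.
Δv = v_esc − v_c = 891.3 m/s.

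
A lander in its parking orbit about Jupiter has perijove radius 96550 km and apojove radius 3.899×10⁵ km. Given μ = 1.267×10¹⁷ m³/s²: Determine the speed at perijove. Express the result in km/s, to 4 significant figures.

v ≈ 45.87 km/s

Semi-major axis a = (r_p + r_a)/2 = 2.4322×10⁵ km = 2.432×10⁸ m.
Vis-viva: v² = μ(2/r − 1/a) = 1.267×10¹⁷ × (2.071×10⁻⁸ − 4.111×10⁻⁹) = 2.104×10⁹ m²/s².
v = 45870 m/s = 45.87 km/s.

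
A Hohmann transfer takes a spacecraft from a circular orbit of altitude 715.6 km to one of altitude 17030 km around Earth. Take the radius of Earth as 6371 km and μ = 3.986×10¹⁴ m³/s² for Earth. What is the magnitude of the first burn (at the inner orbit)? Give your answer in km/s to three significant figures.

Δv ≈ 1.79 km/s

r₁ = 6371 + 715.6 = 7086.6 km = 7.0866×10⁶ m.
r₂ = 6371 + 17030 = 23401 km = 2.3401×10⁷ m.
Transfer ellipse a_t = (r₁ + r₂)/2 = 1.524×10⁷ m.
At r₁: circular v_c1 = √(μ/r₁) = 7500 m/s; transfer-perigee v_p = √[μ(2/r₁ − 1/a_t)] = 9292 m/s.
Δv₁ = v_p − v_c1 = 1792 m/s.
= 1.792 km/s.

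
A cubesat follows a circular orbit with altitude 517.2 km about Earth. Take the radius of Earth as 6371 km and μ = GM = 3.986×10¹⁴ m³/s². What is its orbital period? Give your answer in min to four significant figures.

T ≈ 94.82 min

r = 6371 + 517.2 = 6888.2 km = 6.8882×10⁶ m.
Kepler's third law: T = 2π√(r³/μ) = 2π√((6.888×10⁶)³ / 3.986×10¹⁴).
r³/μ = 8.199×10⁵ s², so T = 2π × 9.055×10² = 5.689×10³ s.
Converting: 5.689×10³ s ÷ 60.00 = 94.82 min.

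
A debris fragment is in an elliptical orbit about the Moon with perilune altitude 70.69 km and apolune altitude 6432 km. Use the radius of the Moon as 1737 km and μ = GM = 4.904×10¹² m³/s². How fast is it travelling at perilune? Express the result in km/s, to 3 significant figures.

v ≈ 2.11 km/s

r_p = 1737 + 70.69 = 1807.7 km = 1.8077×10⁶ m.
r_a = 1737 + 6432 = 8169.0 km = 8.1690×10⁶ m.
Semi-major axis a = (r_p + r_a)/2 = 4988.3 km = 4.988×10⁶ m.
Vis-viva: v² = μ(2/r − 1/a) = 4.904×10¹² × (1.106×10⁻⁶ − 2.005×10⁻⁷) = 4.443×10⁶ m²/s².
v = 2108 m/s = 2.108 km/s.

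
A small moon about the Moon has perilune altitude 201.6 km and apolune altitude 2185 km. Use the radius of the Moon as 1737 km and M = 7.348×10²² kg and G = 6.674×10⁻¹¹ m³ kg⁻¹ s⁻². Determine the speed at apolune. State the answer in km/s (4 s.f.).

μ = GM = 6.674×10⁻¹¹ × 7.348×10²² = 4.904×10¹² m³/s².
r_p = 1737 + 201.6 = 1938.6 km = 1.9386×10⁶ m.
r_a = 1737 + 2185 = 3922.0 km = 3.9220×10⁶ m.
Semi-major axis a = (r_p + r_a)/2 = 2930.3 km = 2.930×10⁶ m.
Vis-viva: v² = μ(2/r − 1/a) = 4.904×10¹² × (5.099×10⁻⁷ − 3.413×10⁻⁷) = 8.272×10⁵ m²/s².
v = 909.5 m/s = 0.9095 km/s.

v ≈ 0.9095 km/s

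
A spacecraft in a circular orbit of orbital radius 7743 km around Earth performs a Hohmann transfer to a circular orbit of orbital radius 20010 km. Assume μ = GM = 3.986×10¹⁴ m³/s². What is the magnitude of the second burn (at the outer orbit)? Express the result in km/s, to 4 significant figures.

r₁ = 7743 km = 7.743×10⁶ m.
r₂ = 20010 km = 2.001×10⁷ m.
Transfer ellipse a_t = (r₁ + r₂)/2 = 1.388×10⁷ m.
At r₁: circular v_c1 = √(μ/r₁) = 7175 m/s; transfer-perigee v_p = √[μ(2/r₁ − 1/a_t)] = 8616 m/s.
At r₂: circular v_c2 = √(μ/r₂) = 4463 m/s; transfer-apogee v_a = √[μ(2/r₂ − 1/a_t)] = 3334 m/s.
Δv₂ = v_c2 − v_a = 1129 m/s.
= 1.129 km/s.

Δv ≈ 1.129 km/s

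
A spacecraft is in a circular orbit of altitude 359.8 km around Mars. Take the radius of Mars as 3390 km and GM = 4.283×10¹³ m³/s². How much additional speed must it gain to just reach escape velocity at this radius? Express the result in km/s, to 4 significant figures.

r = 3390 + 359.8 = 3749.8 km = 3.7498×10⁶ m.
Circular speed v_c = √(μ/r) = 3380 m/s.
Escape speed v_esc = √(2μ/r) = √2 × v_c = 4780 m/s.
Δv = v_esc − v_c = 1400 m/s = 1.400 km/s.

Δv ≈ 1.400 km/s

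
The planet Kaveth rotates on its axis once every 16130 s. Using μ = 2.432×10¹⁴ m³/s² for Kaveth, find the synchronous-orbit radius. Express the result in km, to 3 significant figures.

A synchronous orbit has period T, so by Kepler's third law a = (μT²/4π²)^(1/3).
μT²/4π² = 2.432×10¹⁴ × (1.613×10⁴)² / 39.48 = 1.603×10²¹ m³.
a = 1.170×10⁷ m = 11703 km.

r_sync ≈ 11700 km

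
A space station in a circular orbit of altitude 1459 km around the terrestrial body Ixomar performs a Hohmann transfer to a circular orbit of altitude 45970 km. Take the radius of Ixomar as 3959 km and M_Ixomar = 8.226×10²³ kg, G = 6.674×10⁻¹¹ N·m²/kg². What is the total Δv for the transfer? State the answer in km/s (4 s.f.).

Δv_total ≈ 1.677 km/s

μ = GM = 6.674×10⁻¹¹ × 8.226×10²³ = 5.490×10¹³ m³/s².
r₁ = 3959 + 1459 = 5418.0 km = 5.4180×10⁶ m.
r₂ = 3959 + 45970 = 49929 km = 4.9929×10⁷ m.
Transfer ellipse a_t = (r₁ + r₂)/2 = 2.767×10⁷ m.
At r₁: circular v_c1 = √(μ/r₁) = 3183 m/s; transfer-periapsis v_p = √[μ(2/r₁ − 1/a_t)] = 4276 m/s.
Δv₁ = v_p − v_c1 = 1093 m/s.
At r₂: circular v_c2 = √(μ/r₂) = 1049 m/s; transfer-apoapsis v_a = √[μ(2/r₂ − 1/a_t)] = 464.0 m/s.
Δv₂ = v_c2 − v_a = 584.6 m/s.
Total Δv = Δv₁ + Δv₂ = 1677 m/s = 1.677 km/s.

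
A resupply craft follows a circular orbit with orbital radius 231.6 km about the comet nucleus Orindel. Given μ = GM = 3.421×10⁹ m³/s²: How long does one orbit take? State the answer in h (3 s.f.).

T ≈ 3.33 h

r = 231.6 km = 2.316×10⁵ m.
Kepler's third law: T = 2π√(r³/μ) = 2π√((2.316×10⁵)³ / 3.421×10⁹).
r³/μ = 3.631×10⁶ s², so T = 2π × 1.906×10³ = 1.197×10⁴ s.
Converting: 1.197×10⁴ s ÷ 3600 = 3.326 h.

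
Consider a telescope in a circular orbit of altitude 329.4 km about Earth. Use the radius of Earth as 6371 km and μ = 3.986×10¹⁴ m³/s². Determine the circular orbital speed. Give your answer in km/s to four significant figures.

r = 6371 + 329.4 = 6700.4 km = 6.7004×10⁶ m.
For a circular orbit v = √(μ/r) = √(3.986×10¹⁴ / 6.700×10⁶) = √(5.949×10⁷) = 7713 m/s.
That is 7.713 km/s.

v ≈ 7.713 km/s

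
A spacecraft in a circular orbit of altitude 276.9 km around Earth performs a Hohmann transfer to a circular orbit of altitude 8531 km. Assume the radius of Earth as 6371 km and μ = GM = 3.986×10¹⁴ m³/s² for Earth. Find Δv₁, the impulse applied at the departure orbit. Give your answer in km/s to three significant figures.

r₁ = 6371 + 276.9 = 6647.9 km = 6.6479×10⁶ m.
r₂ = 6371 + 8531 = 14902 km = 1.4902×10⁷ m.
Transfer ellipse a_t = (r₁ + r₂)/2 = 1.077×10⁷ m.
At r₁: circular v_c1 = √(μ/r₁) = 7743 m/s; transfer-perigee v_p = √[μ(2/r₁ − 1/a_t)] = 9106 m/s.
Δv₁ = v_p − v_c1 = 1363 m/s.
= 1.363 km/s.

Δv ≈ 1.36 km/s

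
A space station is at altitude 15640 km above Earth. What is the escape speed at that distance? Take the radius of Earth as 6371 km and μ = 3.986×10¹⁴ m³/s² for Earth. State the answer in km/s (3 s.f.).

v_esc ≈ 6.02 km/s

r = 6371 + 15640 = 22011 km = 2.2011×10⁷ m.
Escape speed v_esc = √(2μ/r) = √(2 × 3.986×10¹⁴ / 2.201×10⁷) = √(3.622×10⁷) = 6018 m/s.
= 6.018 km/s.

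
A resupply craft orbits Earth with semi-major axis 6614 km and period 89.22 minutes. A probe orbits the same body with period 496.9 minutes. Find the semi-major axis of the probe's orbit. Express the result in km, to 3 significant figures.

a₂ ≈ 20800 km

Kepler's third law: a³ ∝ T², so a₂ = a₁ (T₂/T₁)^(2/3).
T₂/T₁ = 5.569, (T₂/T₁)^(2/3) = 3.142.
a₂ = 6614 × 3.142 = 20780 km.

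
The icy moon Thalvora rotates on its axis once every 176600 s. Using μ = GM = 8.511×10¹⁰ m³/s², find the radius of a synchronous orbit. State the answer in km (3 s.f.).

r_sync ≈ 4070 km

A synchronous orbit has period T, so by Kepler's third law a = (μT²/4π²)^(1/3).
μT²/4π² = 8.511×10¹⁰ × (1.766×10⁵)² / 39.48 = 6.724×10¹⁹ m³.
a = 4.066×10⁶ m = 4066.3 km.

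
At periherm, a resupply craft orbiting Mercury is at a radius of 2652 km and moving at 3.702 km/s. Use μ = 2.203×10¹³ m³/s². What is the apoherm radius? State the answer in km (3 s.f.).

r_p = 2.652×10⁶ m.
Specific energy ε = v²/2 − μ/r = -1.455×10⁶ J/kg, so a = −μ/(2ε) = 7.573×10⁶ m.
The apsides satisfy r_p + r_a = 2a, so the apoherm radius is 2a − r_p = 1.249×10⁷ m = 12494 km.

apoherm radius ≈ 12500 km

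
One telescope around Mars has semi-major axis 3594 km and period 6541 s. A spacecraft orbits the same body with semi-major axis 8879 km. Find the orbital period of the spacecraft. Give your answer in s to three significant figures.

Kepler's third law: T² ∝ a³, so T₂ = T₁ (a₂/a₁)^(3/2).
a₂/a₁ = 2.471, (a₂/a₁)^(3/2) = 3.883.
T₂ = 6541 × 3.883 = 25400 s.

T₂ ≈ 25400 s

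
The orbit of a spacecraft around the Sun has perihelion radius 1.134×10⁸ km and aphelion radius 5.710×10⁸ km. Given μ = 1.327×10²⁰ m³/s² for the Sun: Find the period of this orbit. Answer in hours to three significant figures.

Semi-major axis a = (r_p + r_a)/2 = (1.1340×10⁸ + 5.7100×10⁸)/2 = 3.4220×10⁸ km = 3.422×10¹¹ m.
By Kepler's third law T = 2π√(a³/μ) = 2π × 1.738×10⁷ = 1.092×10⁸ s.
= 30330 hours.

T ≈ 30300 hours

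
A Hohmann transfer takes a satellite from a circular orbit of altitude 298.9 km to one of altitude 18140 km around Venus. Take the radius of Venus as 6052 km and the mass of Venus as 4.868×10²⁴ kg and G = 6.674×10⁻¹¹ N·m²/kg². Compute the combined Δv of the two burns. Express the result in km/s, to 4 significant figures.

μ = GM = 6.674×10⁻¹¹ × 4.868×10²⁴ = 3.249×10¹⁴ m³/s².
r₁ = 6052 + 298.9 = 6350.9 km = 6.3509×10⁶ m.
r₂ = 6052 + 18140 = 24192 km = 2.4192×10⁷ m.
Transfer ellipse a_t = (r₁ + r₂)/2 = 1.527×10⁷ m.
At r₁: circular v_c1 = √(μ/r₁) = 7152 m/s; transfer-periapsis v_p = √[μ(2/r₁ − 1/a_t)] = 9002 m/s.
Δv₁ = v_p − v_c1 = 1850 m/s.
At r₂: circular v_c2 = √(μ/r₂) = 3665 m/s; transfer-apoapsis v_a = √[μ(2/r₂ − 1/a_t)] = 2363 m/s.
Δv₂ = v_c2 − v_a = 1301 m/s.
Total Δv = Δv₁ + Δv₂ = 3151 m/s = 3.151 km/s.

Δv_total ≈ 3.151 km/s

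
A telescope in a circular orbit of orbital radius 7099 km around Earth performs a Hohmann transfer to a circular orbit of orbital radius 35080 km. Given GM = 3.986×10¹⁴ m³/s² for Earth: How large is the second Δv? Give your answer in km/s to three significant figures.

r₁ = 7099 km = 7.099×10⁶ m.
r₂ = 35080 km = 3.508×10⁷ m.
Transfer ellipse a_t = (r₁ + r₂)/2 = 2.109×10⁷ m.
At r₁: circular v_c1 = √(μ/r₁) = 7493 m/s; transfer-perigee v_p = √[μ(2/r₁ − 1/a_t)] = 9664 m/s.
At r₂: circular v_c2 = √(μ/r₂) = 3371 m/s; transfer-apogee v_a = √[μ(2/r₂ − 1/a_t)] = 1956 m/s.
Δv₂ = v_c2 − v_a = 1415 m/s.
= 1.415 km/s.

Δv ≈ 1.42 km/s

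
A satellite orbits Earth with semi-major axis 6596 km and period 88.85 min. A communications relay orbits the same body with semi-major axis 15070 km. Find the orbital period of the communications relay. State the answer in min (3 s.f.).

T₂ ≈ 307 min

Kepler's third law: T² ∝ a³, so T₂ = T₁ (a₂/a₁)^(3/2).
a₂/a₁ = 2.285, (a₂/a₁)^(3/2) = 3.453.
T₂ = 88.85 × 3.453 = 306.8 min.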